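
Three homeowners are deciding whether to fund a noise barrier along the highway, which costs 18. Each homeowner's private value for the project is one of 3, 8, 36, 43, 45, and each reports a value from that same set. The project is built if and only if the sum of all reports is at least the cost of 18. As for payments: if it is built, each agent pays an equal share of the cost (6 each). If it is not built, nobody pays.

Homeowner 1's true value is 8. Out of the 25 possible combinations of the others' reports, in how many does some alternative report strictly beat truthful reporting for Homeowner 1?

Others report (3, 3): truth gives 0; report 36 gives 2 > 0. Violating.
Others report (3, 8): truth gives 2; no alternative beats it.
Others report (3, 36): truth gives 2; no alternative beats it.
(Checking all 25 profiles: 1 has a profitable deviation, 24 do not.)

1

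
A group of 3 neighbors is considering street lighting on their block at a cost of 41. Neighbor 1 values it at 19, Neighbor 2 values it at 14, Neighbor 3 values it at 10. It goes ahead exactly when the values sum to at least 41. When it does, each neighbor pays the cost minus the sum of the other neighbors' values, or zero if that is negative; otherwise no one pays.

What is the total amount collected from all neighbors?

Total value 43 ≥ cost 41, so it is built.
Neighbor 1: others sum to 24; max(0, 41 - 24) = 17.
Neighbor 2: others sum to 29; max(0, 41 - 29) = 12.
Neighbor 3: others sum to 33; max(0, 41 - 33) = 8.
Total collected = 17 + 12 + 8 = 37.

37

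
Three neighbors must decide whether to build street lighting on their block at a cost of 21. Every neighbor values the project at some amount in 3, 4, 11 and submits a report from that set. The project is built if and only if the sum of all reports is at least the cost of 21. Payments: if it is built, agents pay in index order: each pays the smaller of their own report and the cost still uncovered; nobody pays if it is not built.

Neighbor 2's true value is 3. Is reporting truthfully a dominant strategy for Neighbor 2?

Yes

Check each profile of the others' reports and compare truth against every alternative report.
Others report (11, 11): truth gives 0, best alternative gives -1.
Others report (3, 3): truth gives 0, best alternative gives 0.
Others report (3, 4): truth gives 0, best alternative gives 0.
Others report (3, 11): truth gives 0, best alternative gives 0.
Others report (4, 3): truth gives 0, best alternative gives 0.
Others report (4, 4): truth gives 0, best alternative gives 0.
(Remaining 3 profiles checked similarly; truth is weakly best in each.)
In every case the truthful report is at least as good as any alternative, so it is a dominant strategy.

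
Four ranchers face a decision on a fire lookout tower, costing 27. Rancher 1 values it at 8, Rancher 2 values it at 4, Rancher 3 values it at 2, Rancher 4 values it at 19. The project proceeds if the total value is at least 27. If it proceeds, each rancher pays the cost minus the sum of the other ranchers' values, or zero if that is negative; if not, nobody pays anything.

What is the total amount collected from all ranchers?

15

Total value 33 ≥ cost 27, so it is built.
Rancher 1: others sum to 25; max(0, 27 - 25) = 2.
Rancher 2: others sum to 29; max(0, 27 - 29) = 0.
Rancher 3: others sum to 31; max(0, 27 - 31) = 0.
Rancher 4: others sum to 14; max(0, 27 - 14) = 13.
Total collected = 2 + 0 + 0 + 13 = 15.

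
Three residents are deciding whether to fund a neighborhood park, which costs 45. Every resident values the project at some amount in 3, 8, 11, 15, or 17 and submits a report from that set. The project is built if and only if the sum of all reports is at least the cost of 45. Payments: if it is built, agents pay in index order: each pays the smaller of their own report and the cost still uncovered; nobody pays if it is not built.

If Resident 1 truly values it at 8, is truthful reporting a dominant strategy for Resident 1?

Yes

Check each profile of the others' reports and compare truth against every alternative report.
Others report (3, 3): truth gives 0, best alternative gives 0.
Others report (3, 8): truth gives 0, best alternative gives 0.
Others report (3, 11): truth gives 0, best alternative gives 0.
Others report (3, 15): truth gives 0, best alternative gives 0.
Others report (3, 17): truth gives 0, best alternative gives 0.
Others report (8, 3): truth gives 0, best alternative gives 0.
(Remaining 19 profiles checked similarly; truth is weakly best in each.)
In every case the truthful report is at least as good as any alternative, so it is a dominant strategy.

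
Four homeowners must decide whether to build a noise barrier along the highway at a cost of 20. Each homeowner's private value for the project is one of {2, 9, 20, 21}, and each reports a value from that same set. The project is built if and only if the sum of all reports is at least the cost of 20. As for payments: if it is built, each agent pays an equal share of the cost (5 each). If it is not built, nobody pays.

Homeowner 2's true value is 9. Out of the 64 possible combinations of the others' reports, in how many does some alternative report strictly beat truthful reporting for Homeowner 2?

1

Others report (2, 2, 2): truth gives 0; report 20 gives 4 > 0. Violating.
Others report (2, 2, 9): truth gives 4; no alternative beats it.
Others report (2, 2, 20): truth gives 4; no alternative beats it.
(Checking all 64 profiles: 1 has a profitable deviation, 63 do not.)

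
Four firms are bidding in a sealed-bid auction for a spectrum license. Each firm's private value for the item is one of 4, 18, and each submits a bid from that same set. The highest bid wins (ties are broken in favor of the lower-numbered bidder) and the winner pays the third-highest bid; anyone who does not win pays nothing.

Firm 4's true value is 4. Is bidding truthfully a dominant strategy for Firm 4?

Yes

Check each profile of the others' bids and compare truth against every alternative bid.
Others bid (4, 4, 4): truth gives 0, best alternative gives 0.
Others bid (4, 4, 18): truth gives 0, best alternative gives 0.
Others bid (4, 18, 4): truth gives 0, best alternative gives 0.
Others bid (4, 18, 18): truth gives 0, best alternative gives 0.
Others bid (18, 4, 4): truth gives 0, best alternative gives 0.
Others bid (18, 4, 18): truth gives 0, best alternative gives 0.
(Remaining 2 profiles checked similarly; truth is weakly best in each.)
In every case the truthful bid is at least as good as any alternative, so it is a dominant strategy.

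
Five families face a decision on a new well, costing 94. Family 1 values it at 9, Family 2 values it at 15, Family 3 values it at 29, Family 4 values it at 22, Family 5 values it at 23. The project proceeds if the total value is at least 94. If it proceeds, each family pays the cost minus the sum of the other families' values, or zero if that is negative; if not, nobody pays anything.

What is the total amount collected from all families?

Total value 98 ≥ cost 94, so it is built.
Family 1: others sum to 89; max(0, 94 - 89) = 5.
Family 2: others sum to 83; max(0, 94 - 83) = 11.
Family 3: others sum to 69; max(0, 94 - 69) = 25.
Family 4: others sum to 76; max(0, 94 - 76) = 18.
Family 5: others sum to 75; max(0, 94 - 75) = 19.
Total collected = 5 + 11 + 25 + 18 + 19 = 78.

78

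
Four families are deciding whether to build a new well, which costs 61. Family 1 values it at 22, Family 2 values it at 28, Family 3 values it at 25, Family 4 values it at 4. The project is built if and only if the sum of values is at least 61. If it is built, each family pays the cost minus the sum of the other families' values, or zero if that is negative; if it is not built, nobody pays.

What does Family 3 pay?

Total value 79 ≥ cost 61, so the project is built.
The other families' values sum to 54.
Cost minus that sum is 61 - 54 = 7.

7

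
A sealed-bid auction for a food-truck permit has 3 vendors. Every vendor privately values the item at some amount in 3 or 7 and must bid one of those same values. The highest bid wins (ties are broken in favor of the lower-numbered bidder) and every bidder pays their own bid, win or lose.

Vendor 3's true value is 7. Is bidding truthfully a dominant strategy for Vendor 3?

No

Consider the case where Vendor 1 bids 3 and Vendor 2 bids 7.
Truthful bid 7: loses but pays 7, utility -7.
Bid 3 instead: loses but pays 3, utility -3.
Since -3 > -7, bidding 3 is strictly better here, so truthful bidding is not dominant.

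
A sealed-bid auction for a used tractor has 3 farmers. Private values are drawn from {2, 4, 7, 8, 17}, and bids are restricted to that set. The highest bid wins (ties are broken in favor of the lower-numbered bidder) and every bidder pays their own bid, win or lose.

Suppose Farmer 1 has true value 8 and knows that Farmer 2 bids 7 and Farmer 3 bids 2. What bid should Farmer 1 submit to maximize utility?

7

Bid 2: loses but pays 2, utility -2.
Bid 4: loses but pays 4, utility -4.
Bid 7: wins, pays 7, utility 8 - 7 = 1.
Bid 8: wins, pays 8, utility 8 - 8 = 0.
Bid 17: wins, pays 17, utility 8 - 17 = -9.
The best choice is 7 with utility 1.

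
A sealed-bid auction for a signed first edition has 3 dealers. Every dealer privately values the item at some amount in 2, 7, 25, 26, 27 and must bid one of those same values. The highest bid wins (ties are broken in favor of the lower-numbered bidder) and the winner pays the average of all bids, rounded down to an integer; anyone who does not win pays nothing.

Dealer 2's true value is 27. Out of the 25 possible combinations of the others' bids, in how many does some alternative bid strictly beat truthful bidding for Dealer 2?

Others bid (2, 2): truth gives 17; bid 7 gives 24 > 17. Violating.
Others bid (2, 7): truth gives 15; bid 7 gives 22 > 15. Violating.
Others bid (2, 25): truth gives 9; bid 25 gives 10 > 9. Violating.
Others bid (7, 2): truth gives 15; bid 25 gives 16 > 15. Violating.
Others bid (2, 26): truth gives 9; no alternative beats it.
Others bid (2, 27): truth gives 9; no alternative beats it.
(Checking all 25 profiles: 7 have a profitable deviation, 18 do not.)

7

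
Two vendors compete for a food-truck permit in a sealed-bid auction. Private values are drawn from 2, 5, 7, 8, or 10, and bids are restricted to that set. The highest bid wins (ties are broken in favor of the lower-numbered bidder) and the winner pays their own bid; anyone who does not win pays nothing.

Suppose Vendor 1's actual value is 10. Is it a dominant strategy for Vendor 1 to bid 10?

Consider the case where Vendor 2 bids 2.
Truthful bid 10: wins, pays 10, utility 10 - 10 = 0.
Bid 2 instead: wins, pays 2, utility 10 - 2 = 8.
Since 8 > 0, bidding 2 is strictly better here, so truthful bidding is not dominant.

No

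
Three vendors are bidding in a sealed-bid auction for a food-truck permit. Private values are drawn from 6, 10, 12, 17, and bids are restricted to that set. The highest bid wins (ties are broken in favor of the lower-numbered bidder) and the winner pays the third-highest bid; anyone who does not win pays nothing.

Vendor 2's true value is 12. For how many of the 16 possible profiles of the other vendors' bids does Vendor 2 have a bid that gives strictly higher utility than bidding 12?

4

Others bid (6, 17): truth gives 0; bid 17 gives 6 > 0. Violating.
Others bid (10, 17): truth gives 0; bid 17 gives 2 > 0. Violating.
Others bid (12, 6): truth gives 0; bid 17 gives 6 > 0. Violating.
Others bid (12, 10): truth gives 0; bid 17 gives 2 > 0. Violating.
Others bid (6, 6): truth gives 6; no alternative beats it.
Others bid (6, 10): truth gives 6; no alternative beats it.
(Checking all 16 profiles: 4 have a profitable deviation, 12 do not.)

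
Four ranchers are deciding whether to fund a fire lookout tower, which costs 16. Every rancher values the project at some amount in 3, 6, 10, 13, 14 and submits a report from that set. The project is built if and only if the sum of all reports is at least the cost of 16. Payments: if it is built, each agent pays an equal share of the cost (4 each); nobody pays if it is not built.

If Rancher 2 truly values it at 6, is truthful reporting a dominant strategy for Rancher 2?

Consider the case where Rancher 1 reports 3, Rancher 3 reports 3 and Rancher 4 reports 3.
Truthful report 6: project not built, utility 0.
Report 10 instead: project built, pays 4, utility 6 - 4 = 2.
Since 2 > 0, reporting 10 is strictly better here, so truthful reporting is not dominant.

No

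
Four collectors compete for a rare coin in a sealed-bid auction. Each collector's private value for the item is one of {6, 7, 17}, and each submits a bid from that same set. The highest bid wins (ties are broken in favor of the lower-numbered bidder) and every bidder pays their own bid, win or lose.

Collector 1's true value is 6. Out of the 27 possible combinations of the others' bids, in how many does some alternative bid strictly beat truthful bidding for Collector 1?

Others bid (6, 6, 7): truth gives -6; bid 7 gives -1 > -6. Violating.
Others bid (6, 7, 6): truth gives -6; bid 7 gives -1 > -6. Violating.
Others bid (6, 7, 7): truth gives -6; bid 7 gives -1 > -6. Violating.
Others bid (7, 6, 6): truth gives -6; bid 7 gives -1 > -6. Violating.
Others bid (6, 6, 6): truth gives 0; no alternative beats it.
Others bid (6, 6, 17): truth gives -6; no alternative beats it.
(Checking all 27 profiles: 7 have a profitable deviation, 20 do not.)

7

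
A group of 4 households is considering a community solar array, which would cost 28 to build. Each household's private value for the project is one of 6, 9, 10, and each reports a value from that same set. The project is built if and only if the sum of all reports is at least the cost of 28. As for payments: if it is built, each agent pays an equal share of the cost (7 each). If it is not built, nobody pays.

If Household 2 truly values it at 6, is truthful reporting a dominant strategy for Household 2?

Check each profile of the others' reports and compare truth against every alternative report.
Others report (6, 6, 9): truth gives 0, best alternative gives -1.
Others report (6, 9, 6): truth gives 0, best alternative gives -1.
Others report (9, 6, 6): truth gives 0, best alternative gives -1.
Others report (6, 6, 10): truth gives -1, best alternative gives -1.
Others report (6, 9, 9): truth gives -1, best alternative gives -1.
Others report (6, 9, 10): truth gives -1, best alternative gives -1.
(Remaining 21 profiles checked similarly; truth is weakly best in each.)
In every case the truthful report is at least as good as any alternative, so it is a dominant strategy.

Yes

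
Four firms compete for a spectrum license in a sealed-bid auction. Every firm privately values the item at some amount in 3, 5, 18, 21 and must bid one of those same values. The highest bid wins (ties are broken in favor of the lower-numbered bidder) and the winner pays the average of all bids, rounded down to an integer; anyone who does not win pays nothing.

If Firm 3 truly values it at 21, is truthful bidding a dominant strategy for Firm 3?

No

Consider the case where Firm 1 bids 3, Firm 2 bids 3 and Firm 4 bids 3.
Truthful bid 21: wins, pays 7, utility 21 - 7 = 14.
Bid 5 instead: wins, pays 3, utility 21 - 3 = 18.
Since 18 > 14, bidding 5 is strictly better here, so truthful bidding is not dominant.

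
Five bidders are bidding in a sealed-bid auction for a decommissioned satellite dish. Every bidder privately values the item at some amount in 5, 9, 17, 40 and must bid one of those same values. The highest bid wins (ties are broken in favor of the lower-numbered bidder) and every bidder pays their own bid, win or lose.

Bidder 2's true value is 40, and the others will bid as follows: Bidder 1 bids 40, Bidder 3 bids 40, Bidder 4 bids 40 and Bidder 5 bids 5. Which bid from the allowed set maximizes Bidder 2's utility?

5

Bid 5: loses but pays 5, utility -5.
Bid 9: loses but pays 9, utility -9.
Bid 17: loses but pays 17, utility -17.
Bid 40: loses but pays 40, utility -40.
The best choice is 5 with utility -5.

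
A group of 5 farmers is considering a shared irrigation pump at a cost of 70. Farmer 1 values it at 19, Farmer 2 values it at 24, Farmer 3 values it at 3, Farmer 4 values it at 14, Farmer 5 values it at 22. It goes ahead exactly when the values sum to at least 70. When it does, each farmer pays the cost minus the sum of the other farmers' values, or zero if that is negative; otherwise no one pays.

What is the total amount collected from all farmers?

Total value 82 ≥ cost 70, so it is built.
Farmer 1: others sum to 63; max(0, 70 - 63) = 7.
Farmer 2: others sum to 58; max(0, 70 - 58) = 12.
Farmer 3: others sum to 79; max(0, 70 - 79) = 0.
Farmer 4: others sum to 68; max(0, 70 - 68) = 2.
Farmer 5: others sum to 60; max(0, 70 - 60) = 10.
Total collected = 7 + 12 + 0 + 2 + 10 = 31.

31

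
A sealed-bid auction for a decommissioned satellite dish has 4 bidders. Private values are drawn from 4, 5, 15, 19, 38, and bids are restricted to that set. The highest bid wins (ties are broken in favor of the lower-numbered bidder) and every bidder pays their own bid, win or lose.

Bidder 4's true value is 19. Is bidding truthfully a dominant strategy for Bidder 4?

Consider the case where Bidder 1 bids 4, Bidder 2 bids 4 and Bidder 3 bids 4.
Truthful bid 19: wins, pays 19, utility 19 - 19 = 0.
Bid 5 instead: wins, pays 5, utility 19 - 5 = 14.
Since 14 > 0, bidding 5 is strictly better here, so truthful bidding is not dominant.

No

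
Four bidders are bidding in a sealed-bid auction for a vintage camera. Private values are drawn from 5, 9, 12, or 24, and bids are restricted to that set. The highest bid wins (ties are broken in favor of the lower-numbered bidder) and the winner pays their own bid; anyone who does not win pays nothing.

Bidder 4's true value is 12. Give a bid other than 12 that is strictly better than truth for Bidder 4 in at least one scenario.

Suppose Bidder 1 bids 5, Bidder 2 bids 5 and Bidder 3 bids 5.
Bid 12: wins, pays 12, utility 12 - 12 = 0.
Bid 9: wins, pays 9, utility 12 - 9 = 3.
So bidding 9 beats truth here (3 > 0).

9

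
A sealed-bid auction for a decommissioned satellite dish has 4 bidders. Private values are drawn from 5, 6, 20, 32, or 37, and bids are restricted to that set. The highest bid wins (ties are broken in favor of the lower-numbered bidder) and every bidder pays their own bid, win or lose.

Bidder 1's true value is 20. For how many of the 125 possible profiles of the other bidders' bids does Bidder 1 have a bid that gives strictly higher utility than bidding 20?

106

Others bid (5, 5, 5): truth gives 0; bid 5 gives 15 > 0. Violating.
Others bid (5, 5, 6): truth gives 0; bid 6 gives 14 > 0. Violating.
Others bid (5, 5, 32): truth gives -20; bid 5 gives -5 > -20. Violating.
Others bid (5, 5, 37): truth gives -20; bid 5 gives -5 > -20. Violating.
Others bid (5, 5, 20): truth gives 0; no alternative beats it.
Others bid (5, 6, 20): truth gives 0; no alternative beats it.
(Checking all 125 profiles: 106 have a profitable deviation, 19 do not.)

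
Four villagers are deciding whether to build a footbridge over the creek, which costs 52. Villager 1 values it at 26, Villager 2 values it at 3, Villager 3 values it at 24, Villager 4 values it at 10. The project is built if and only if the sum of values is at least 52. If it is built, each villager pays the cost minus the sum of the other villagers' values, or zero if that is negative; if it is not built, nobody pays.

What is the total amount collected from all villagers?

28

Total value 63 ≥ cost 52, so it is built.
Villager 1: others sum to 37; max(0, 52 - 37) = 15.
Villager 2: others sum to 60; max(0, 52 - 60) = 0.
Villager 3: others sum to 39; max(0, 52 - 39) = 13.
Villager 4: others sum to 53; max(0, 52 - 53) = 0.
Total collected = 15 + 0 + 13 + 0 = 28.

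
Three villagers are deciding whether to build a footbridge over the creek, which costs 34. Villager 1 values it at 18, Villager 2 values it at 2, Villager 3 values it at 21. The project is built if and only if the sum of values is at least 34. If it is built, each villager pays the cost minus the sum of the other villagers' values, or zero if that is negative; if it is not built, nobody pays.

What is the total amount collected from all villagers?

Total value 41 ≥ cost 34, so it is built.
Villager 1: others sum to 23; max(0, 34 - 23) = 11.
Villager 2: others sum to 39; max(0, 34 - 39) = 0.
Villager 3: others sum to 20; max(0, 34 - 20) = 14.
Total collected = 11 + 0 + 14 = 25.

25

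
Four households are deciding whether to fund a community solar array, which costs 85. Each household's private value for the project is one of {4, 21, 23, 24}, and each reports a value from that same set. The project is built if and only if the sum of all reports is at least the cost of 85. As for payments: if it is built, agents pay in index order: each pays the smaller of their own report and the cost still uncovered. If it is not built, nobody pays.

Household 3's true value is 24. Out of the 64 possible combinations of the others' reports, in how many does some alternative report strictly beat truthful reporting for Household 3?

Others report (21, 21, 21): truth gives 0; report 23 gives 1 > 0. Violating.
Others report (21, 21, 23): truth gives 0; report 21 gives 3 > 0. Violating.
Others report (21, 21, 24): truth gives 0; report 21 gives 3 > 0. Violating.
Others report (21, 23, 21): truth gives 0; report 21 gives 3 > 0. Violating.
Others report (4, 4, 4): truth gives 0; no alternative beats it.
Others report (4, 4, 21): truth gives 0; no alternative beats it.
(Checking all 64 profiles: 27 have a profitable deviation, 37 do not.)

27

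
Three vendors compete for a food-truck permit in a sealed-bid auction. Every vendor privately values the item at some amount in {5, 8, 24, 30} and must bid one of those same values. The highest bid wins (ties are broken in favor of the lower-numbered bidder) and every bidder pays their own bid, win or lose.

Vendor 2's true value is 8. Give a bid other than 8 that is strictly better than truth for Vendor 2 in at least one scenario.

Suppose Vendor 1 bids 5 and Vendor 3 bids 24.
Bid 8: loses but pays 8, utility -8.
Bid 5: loses but pays 5, utility -5.
So bidding 5 beats truth here (-5 > -8).

5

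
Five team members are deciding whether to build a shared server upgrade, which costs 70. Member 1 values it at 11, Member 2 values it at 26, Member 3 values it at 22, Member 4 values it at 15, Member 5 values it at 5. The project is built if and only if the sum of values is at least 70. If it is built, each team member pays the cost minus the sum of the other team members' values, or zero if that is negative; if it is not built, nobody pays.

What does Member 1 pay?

Total value 79 ≥ cost 70, so the project is built.
The other team members' values sum to 68.
Cost minus that sum is 70 - 68 = 2.

2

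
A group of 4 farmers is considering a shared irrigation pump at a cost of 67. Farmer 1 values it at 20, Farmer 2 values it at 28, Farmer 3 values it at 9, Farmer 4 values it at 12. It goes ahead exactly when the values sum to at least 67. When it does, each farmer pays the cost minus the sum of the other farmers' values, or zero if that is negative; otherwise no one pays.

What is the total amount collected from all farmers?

61

Total value 69 ≥ cost 67, so it is built.
Farmer 1: others sum to 49; max(0, 67 - 49) = 18.
Farmer 2: others sum to 41; max(0, 67 - 41) = 26.
Farmer 3: others sum to 60; max(0, 67 - 60) = 7.
Farmer 4: others sum to 57; max(0, 67 - 57) = 10.
Total collected = 18 + 26 + 7 + 10 = 61.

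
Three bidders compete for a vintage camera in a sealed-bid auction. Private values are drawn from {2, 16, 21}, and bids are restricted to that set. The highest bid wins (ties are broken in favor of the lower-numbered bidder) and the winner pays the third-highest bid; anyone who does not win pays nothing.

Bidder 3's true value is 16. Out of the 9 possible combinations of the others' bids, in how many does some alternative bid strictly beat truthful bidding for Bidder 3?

2

Others bid (2, 16): truth gives 0; bid 21 gives 14 > 0. Violating.
Others bid (16, 2): truth gives 0; bid 21 gives 14 > 0. Violating.
Others bid (2, 2): truth gives 14; no alternative beats it.
Others bid (2, 21): truth gives 0; no alternative beats it.
(Checking all 9 profiles: 2 have a profitable deviation, 7 do not.)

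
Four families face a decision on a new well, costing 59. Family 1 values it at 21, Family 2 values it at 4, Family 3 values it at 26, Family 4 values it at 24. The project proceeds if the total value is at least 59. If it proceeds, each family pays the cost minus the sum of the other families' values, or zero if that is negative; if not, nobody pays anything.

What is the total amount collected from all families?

23

Total value 75 ≥ cost 59, so it is built.
Family 1: others sum to 54; max(0, 59 - 54) = 5.
Family 2: others sum to 71; max(0, 59 - 71) = 0.
Family 3: others sum to 49; max(0, 59 - 49) = 10.
Family 4: others sum to 51; max(0, 59 - 51) = 8.
Total collected = 5 + 0 + 10 + 8 = 23.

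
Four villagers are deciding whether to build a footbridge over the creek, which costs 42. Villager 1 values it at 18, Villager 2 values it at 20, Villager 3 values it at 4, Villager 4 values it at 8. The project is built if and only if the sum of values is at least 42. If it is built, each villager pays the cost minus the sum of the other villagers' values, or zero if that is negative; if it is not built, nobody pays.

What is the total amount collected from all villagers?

Total value 50 ≥ cost 42, so it is built.
Villager 1: others sum to 32; max(0, 42 - 32) = 10.
Villager 2: others sum to 30; max(0, 42 - 30) = 12.
Villager 3: others sum to 46; max(0, 42 - 46) = 0.
Villager 4: others sum to 42; max(0, 42 - 42) = 0.
Total collected = 10 + 12 + 0 + 0 = 22.

22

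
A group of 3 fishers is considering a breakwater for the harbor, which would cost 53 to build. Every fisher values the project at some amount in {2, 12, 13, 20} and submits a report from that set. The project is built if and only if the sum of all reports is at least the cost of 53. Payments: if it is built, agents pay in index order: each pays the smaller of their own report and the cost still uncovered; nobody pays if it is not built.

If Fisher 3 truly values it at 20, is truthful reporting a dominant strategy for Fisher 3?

Check each profile of the others' reports and compare truth against every alternative report.
Others report (20, 20): truth gives 7, best alternative gives 7.
Others report (2, 2): truth gives 0, best alternative gives 0.
Others report (2, 12): truth gives 0, best alternative gives 0.
Others report (2, 13): truth gives 0, best alternative gives 0.
Others report (2, 20): truth gives 0, best alternative gives 0.
Others report (12, 2): truth gives 0, best alternative gives 0.
(Remaining 10 profiles checked similarly; truth is weakly best in each.)
In every case the truthful report is at least as good as any alternative, so it is a dominant strategy.

Yes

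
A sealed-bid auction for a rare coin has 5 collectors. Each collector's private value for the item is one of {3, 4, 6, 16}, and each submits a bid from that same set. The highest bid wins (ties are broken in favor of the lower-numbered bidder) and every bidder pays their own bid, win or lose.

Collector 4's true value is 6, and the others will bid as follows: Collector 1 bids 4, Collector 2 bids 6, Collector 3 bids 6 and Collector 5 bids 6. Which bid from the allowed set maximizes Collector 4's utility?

3

Bid 3: loses but pays 3, utility -3.
Bid 4: loses but pays 4, utility -4.
Bid 6: loses but pays 6, utility -6.
Bid 16: wins, pays 16, utility 6 - 16 = -10.
The best choice is 3 with utility -3.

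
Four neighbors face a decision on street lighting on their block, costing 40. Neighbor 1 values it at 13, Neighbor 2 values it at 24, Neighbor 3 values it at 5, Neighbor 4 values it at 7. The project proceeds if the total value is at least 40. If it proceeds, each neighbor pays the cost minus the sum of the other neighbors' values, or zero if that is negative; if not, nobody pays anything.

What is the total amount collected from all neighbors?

Total value 49 ≥ cost 40, so it is built.
Neighbor 1: others sum to 36; max(0, 40 - 36) = 4.
Neighbor 2: others sum to 25; max(0, 40 - 25) = 15.
Neighbor 3: others sum to 44; max(0, 40 - 44) = 0.
Neighbor 4: others sum to 42; max(0, 40 - 42) = 0.
Total collected = 4 + 15 + 0 + 0 = 19.

19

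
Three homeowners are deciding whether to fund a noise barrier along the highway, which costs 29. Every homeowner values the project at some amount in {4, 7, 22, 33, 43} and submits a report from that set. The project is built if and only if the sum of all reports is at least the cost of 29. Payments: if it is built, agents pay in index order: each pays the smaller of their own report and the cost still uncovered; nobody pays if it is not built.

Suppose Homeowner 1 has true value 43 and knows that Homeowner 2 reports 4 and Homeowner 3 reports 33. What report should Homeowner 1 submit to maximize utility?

4

Report 4: project built, pays 4, utility 43 - 4 = 39.
Report 7: project built, pays 7, utility 43 - 7 = 36.
Report 22: project built, pays 22, utility 43 - 22 = 21.
Report 33: project built, pays 29, utility 43 - 29 = 14.
Report 43: project built, pays 29, utility 43 - 29 = 14.
The best choice is 4 with utility 39.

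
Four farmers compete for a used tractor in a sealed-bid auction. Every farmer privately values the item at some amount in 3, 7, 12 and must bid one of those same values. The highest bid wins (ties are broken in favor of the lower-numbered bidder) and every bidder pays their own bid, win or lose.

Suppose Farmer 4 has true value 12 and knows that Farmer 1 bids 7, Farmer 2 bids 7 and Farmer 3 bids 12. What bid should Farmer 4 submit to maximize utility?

3

Bid 3: loses but pays 3, utility -3.
Bid 7: loses but pays 7, utility -7.
Bid 12: loses but pays 12, utility -12.
The best choice is 3 with utility -3.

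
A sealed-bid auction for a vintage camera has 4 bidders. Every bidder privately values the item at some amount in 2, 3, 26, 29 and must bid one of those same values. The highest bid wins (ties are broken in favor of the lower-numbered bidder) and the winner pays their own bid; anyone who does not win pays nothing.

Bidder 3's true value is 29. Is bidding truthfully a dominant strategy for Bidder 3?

Consider the case where Bidder 1 bids 2, Bidder 2 bids 2 and Bidder 4 bids 2.
Truthful bid 29: wins, pays 29, utility 29 - 29 = 0.
Bid 3 instead: wins, pays 3, utility 29 - 3 = 26.
Since 26 > 0, bidding 3 is strictly better here, so truthful bidding is not dominant.

No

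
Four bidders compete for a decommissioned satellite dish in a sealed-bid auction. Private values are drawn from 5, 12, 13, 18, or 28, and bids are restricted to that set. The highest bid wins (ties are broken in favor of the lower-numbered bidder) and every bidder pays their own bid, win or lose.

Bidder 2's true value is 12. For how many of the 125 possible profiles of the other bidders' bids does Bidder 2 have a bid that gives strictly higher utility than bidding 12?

121

Others bid (5, 5, 13): truth gives -12; bid 13 gives -1 > -12. Violating.
Others bid (5, 5, 18): truth gives -12; bid 5 gives -5 > -12. Violating.
Others bid (5, 5, 28): truth gives -12; bid 5 gives -5 > -12. Violating.
Others bid (5, 12, 13): truth gives -12; bid 13 gives -1 > -12. Violating.
Others bid (5, 5, 5): truth gives 0; no alternative beats it.
Others bid (5, 5, 12): truth gives 0; no alternative beats it.
(Checking all 125 profiles: 121 have a profitable deviation, 4 do not.)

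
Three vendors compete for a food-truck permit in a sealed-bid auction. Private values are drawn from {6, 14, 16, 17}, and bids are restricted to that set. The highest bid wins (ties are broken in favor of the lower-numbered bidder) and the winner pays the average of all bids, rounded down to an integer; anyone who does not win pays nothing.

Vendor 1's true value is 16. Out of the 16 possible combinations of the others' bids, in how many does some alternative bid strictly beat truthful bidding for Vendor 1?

Others bid (6, 6): truth gives 7; bid 6 gives 10 > 7. Violating.
Others bid (6, 14): truth gives 4; bid 14 gives 5 > 4. Violating.
Others bid (6, 17): truth gives 0; bid 17 gives 3 > 0. Violating.
Others bid (14, 6): truth gives 4; bid 14 gives 5 > 4. Violating.
Others bid (6, 16): truth gives 4; no alternative beats it.
Others bid (14, 14): truth gives 2; no alternative beats it.
(Checking all 16 profiles: 5 have a profitable deviation, 11 do not.)

5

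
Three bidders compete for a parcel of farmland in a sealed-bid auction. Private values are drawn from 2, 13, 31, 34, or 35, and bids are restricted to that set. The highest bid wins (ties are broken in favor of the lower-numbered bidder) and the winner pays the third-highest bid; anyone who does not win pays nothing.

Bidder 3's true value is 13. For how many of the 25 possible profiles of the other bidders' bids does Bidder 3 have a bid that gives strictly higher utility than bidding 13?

6

Others bid (2, 13): truth gives 0; bid 31 gives 11 > 0. Violating.
Others bid (2, 31): truth gives 0; bid 34 gives 11 > 0. Violating.
Others bid (2, 34): truth gives 0; bid 35 gives 11 > 0. Violating.
Others bid (13, 2): truth gives 0; bid 31 gives 11 > 0. Violating.
Others bid (2, 2): truth gives 11; no alternative beats it.
Others bid (2, 35): truth gives 0; no alternative beats it.
(Checking all 25 profiles: 6 have a profitable deviation, 19 do not.)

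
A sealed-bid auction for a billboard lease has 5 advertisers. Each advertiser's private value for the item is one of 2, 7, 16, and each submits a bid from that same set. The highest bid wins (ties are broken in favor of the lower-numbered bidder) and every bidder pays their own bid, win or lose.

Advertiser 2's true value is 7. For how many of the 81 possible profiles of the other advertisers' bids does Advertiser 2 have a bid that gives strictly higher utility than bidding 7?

Others bid (2, 2, 2, 16): truth gives -7; bid 2 gives -2 > -7. Violating.
Others bid (2, 2, 7, 16): truth gives -7; bid 2 gives -2 > -7. Violating.
Others bid (2, 2, 16, 2): truth gives -7; bid 2 gives -2 > -7. Violating.
Others bid (2, 2, 16, 7): truth gives -7; bid 2 gives -2 > -7. Violating.
Others bid (2, 2, 2, 2): truth gives 0; no alternative beats it.
Others bid (2, 2, 2, 7): truth gives 0; no alternative beats it.
(Checking all 81 profiles: 73 have a profitable deviation, 8 do not.)

73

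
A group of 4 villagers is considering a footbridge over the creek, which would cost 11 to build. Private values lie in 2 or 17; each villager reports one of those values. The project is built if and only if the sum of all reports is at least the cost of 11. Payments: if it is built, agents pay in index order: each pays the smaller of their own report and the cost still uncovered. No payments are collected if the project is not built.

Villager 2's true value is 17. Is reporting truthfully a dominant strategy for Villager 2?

Consider the case where Villager 1 reports 2, Villager 3 reports 2 and Villager 4 reports 17.
Truthful report 17: project built, pays 9, utility 17 - 9 = 8.
Report 2 instead: project built, pays 2, utility 17 - 2 = 15.
Since 15 > 8, reporting 2 is strictly better here, so truthful reporting is not dominant.

No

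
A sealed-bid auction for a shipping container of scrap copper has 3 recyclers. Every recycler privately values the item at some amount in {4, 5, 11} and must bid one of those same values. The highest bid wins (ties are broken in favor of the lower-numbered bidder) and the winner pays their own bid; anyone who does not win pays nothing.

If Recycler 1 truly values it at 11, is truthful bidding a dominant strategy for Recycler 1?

Consider the case where Recycler 2 bids 4 and Recycler 3 bids 4.
Truthful bid 11: wins, pays 11, utility 11 - 11 = 0.
Bid 4 instead: wins, pays 4, utility 11 - 4 = 7.
Since 7 > 0, bidding 4 is strictly better here, so truthful bidding is not dominant.

No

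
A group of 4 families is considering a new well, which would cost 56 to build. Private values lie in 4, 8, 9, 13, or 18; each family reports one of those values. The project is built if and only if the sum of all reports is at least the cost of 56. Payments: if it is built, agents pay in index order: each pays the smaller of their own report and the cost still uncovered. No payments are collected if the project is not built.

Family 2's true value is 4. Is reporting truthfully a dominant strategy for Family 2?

Check each profile of the others' reports and compare truth against every alternative report.
Others report (13, 18, 18): truth gives 0, best alternative gives -4.
Others report (18, 13, 18): truth gives 0, best alternative gives -4.
Others report (18, 18, 13): truth gives 0, best alternative gives -4.
Others report (18, 18, 18): truth gives 0, best alternative gives -4.
Others report (4, 4, 4): truth gives 0, best alternative gives 0.
Others report (4, 4, 8): truth gives 0, best alternative gives 0.
(Remaining 119 profiles checked similarly; truth is weakly best in each.)
In every case the truthful report is at least as good as any alternative, so it is a dominant strategy.

Yes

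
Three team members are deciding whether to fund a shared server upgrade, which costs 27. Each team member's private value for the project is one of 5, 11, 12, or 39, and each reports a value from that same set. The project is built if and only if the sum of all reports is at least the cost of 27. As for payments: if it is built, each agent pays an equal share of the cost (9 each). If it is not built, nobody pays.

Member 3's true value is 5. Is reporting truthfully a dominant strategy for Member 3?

Yes

Check each profile of the others' reports and compare truth against every alternative report.
Others report (5, 11): truth gives 0, best alternative gives -4.
Others report (5, 12): truth gives 0, best alternative gives -4.
Others report (11, 5): truth gives 0, best alternative gives -4.
Others report (12, 5): truth gives 0, best alternative gives -4.
Others report (5, 39): truth gives -4, best alternative gives -4.
Others report (11, 11): truth gives -4, best alternative gives -4.
(Remaining 10 profiles checked similarly; truth is weakly best in each.)
In every case the truthful report is at least as good as any alternative, so it is a dominant strategy.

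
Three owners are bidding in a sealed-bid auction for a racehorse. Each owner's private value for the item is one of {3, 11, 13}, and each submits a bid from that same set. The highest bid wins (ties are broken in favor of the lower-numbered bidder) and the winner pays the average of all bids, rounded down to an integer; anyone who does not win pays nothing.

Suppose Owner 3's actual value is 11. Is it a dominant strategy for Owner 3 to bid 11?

Consider the case where Owner 1 bids 3 and Owner 2 bids 11.
Truthful bid 11: loses, pays 0, utility 0.
Bid 13 instead: wins, pays 9, utility 11 - 9 = 2.
Since 2 > 0, bidding 13 is strictly better here, so truthful bidding is not dominant.

No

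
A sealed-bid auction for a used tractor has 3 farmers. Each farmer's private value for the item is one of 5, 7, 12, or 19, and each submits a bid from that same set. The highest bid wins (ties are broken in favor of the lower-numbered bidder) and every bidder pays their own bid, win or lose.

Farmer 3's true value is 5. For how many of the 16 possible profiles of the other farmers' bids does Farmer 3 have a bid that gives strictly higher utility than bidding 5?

1

Others bid (5, 5): truth gives -5; bid 7 gives -2 > -5. Violating.
Others bid (5, 7): truth gives -5; no alternative beats it.
Others bid (5, 12): truth gives -5; no alternative beats it.
(Checking all 16 profiles: 1 has a profitable deviation, 15 do not.)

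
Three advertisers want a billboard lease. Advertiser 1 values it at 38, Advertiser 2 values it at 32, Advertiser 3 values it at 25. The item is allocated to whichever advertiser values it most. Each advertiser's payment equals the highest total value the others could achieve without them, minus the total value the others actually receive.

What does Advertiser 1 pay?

Advertiser 1 has the highest value and receives the item.
Without Advertiser 1, the item would go to the next-highest value, 32, so the others could achieve 32.
With Advertiser 1 present and winning, the others receive nothing, so their total is 0.
Payment = 32 - 0 = 32.

32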